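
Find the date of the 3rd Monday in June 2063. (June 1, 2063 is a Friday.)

June 2063 begins on a Friday, so the first Monday is June 4 (3 days later).
The 3rd Monday is 2 weeks later: 4 + 14 = 18.

2063-06-18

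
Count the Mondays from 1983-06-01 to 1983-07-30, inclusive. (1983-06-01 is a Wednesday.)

1983-06-01 is a Wednesday; the first Monday on or after it is 1983-06-06 (5 days later).
From 1983-06-06 to 1983-07-30: 24 + 30 = 54 days (rest of June, July).
54 ÷ 7 = 7 full weeks with remainder 5, so 7 more Mondays after the first → 8.

8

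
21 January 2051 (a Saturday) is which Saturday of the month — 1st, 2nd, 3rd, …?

Day 21 falls in week ⌈21/7⌉ of the month.
Days 1–7 hold the 1st Saturday, 8–14 the 2nd, 15–21 the 3rd, 22–28 the 4th, 29–31 the 5th.
21 is in the range for the 3rd.

3rd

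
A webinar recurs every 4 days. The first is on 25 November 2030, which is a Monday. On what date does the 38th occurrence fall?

22 April 2031

The 38th occurrence is 37 intervals after the first: 37 × 4 = 148 days after 25 November 2030.
November has 30 days — 5 days to the end of November leaves 143.
December has 31 days (112 left).
January has 31 days (81 left).
February has 28 days (53 left).
March has 31 days (22 left).
22 days into April → 22 April 2031.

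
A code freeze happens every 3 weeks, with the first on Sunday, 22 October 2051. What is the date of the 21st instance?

15 December 2052

The 21st occurrence is 20 intervals after the first: 20 × 21 = 420 days after 22 October 2051.
October has 31 days — 9 days to the end of October leaves 411.
From end of October to end of 2051 is 61 days (350 left).
January has 31 days (319 left).
February has 29 days (290 left).
March has 31 days (259 left).
April has 30 days (229 left).
May has 31 days (198 left).
June has 30 days (168 left).
July has 31 days (137 left).
August has 31 days (106 left).
September has 30 days (76 left).
October has 31 days (45 left).
November has 30 days (15 left).
15 days into December → 15 December 2052.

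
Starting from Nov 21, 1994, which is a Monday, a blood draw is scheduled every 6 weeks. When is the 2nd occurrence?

Jan 2, 1995

The 2nd occurrence is 1 interval after the first: 1 × 42 = 42 days after Nov 21, 1994.
Nov has 30 days — 9 days to the end of Nov leaves 33.
Dec has 31 days (2 left).
2 days into Jan → Jan 2, 1995.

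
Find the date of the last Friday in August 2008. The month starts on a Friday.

29 August 2008

August 2008 begins on a Friday, so the first Friday is August 1.
August 2008 has 31 days. Adding weeks: 1, 8, 15, 22, 29 — the last one ≤ 31 is the 29th.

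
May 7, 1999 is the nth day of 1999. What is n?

Days in months before May: 31 + 28 + 31 + 30 = 120.
Plus 7 days into May → day 127.

127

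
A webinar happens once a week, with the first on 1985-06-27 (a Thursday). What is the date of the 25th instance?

1985-12-12

The 25th occurrence is 24 intervals after the first: 24 × 7 = 168 days after 1985-06-27.
June has 30 days — 3 days to the end of June leaves 165.
July has 31 days (134 left).
August has 31 days (103 left).
September has 30 days (73 left).
October has 31 days (42 left).
November has 30 days (12 left).
12 days into December → 1985-12-12.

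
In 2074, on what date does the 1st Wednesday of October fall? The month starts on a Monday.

2074-10-03

October 2074 begins on a Monday, so the first Wednesday is October 3 (2 days later).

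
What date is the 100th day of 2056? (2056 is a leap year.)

9 April 2056

January has 31 days (100 − 31 = 69 remain).
February has 29 days (69 − 29 = 40 remain).
March has 31 days (40 − 31 = 9 remain).
9 into April → April 9.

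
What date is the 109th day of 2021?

January has 31 days (109 − 31 = 78 remain).
February has 28 days (78 − 28 = 50 remain).
March has 31 days (50 − 31 = 19 remain).
19 into April → April 19.

19 April 2021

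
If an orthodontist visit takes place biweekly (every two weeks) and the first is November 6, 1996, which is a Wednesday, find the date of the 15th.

May 21, 1997

The 15th occurrence is 14 intervals after the first: 14 × 14 = 196 days after November 6, 1996.
November has 30 days — 24 days to the end of November leaves 172.
December has 31 days (141 left).
January has 31 days (110 left).
February has 28 days (82 left).
March has 31 days (51 left).
April has 30 days (21 left).
21 days into May → May 21, 1997.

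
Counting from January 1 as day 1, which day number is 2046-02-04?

Days in months before February: 31 = 31.
Plus 4 days into February → day 35.

35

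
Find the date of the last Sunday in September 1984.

The first Sunday of September 1984 is September 2.
September 1984 has 30 days. Adding weeks: 2, 9, 16, 23, 30 — the last one ≤ 30 is the 30th.

30 September 1984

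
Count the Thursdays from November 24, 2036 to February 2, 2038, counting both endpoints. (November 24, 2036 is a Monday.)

November 24, 2036 is a Monday; the first Thursday on or after it is November 27, 2036 (3 days later).
From November 27, 2036 to February 2, 2038: 34 + 365 + 33 = 432 days (rest of 2036, 2037, to February 2, 2038 in 2038).
432 ÷ 7 = 61 full weeks with remainder 5, so 61 more Thursdays after the first → 62.

62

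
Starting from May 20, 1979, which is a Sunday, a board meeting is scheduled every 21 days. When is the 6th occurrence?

The 6th occurrence is 5 intervals after the first: 5 × 21 = 105 days after May 20, 1979.
May has 31 days — 11 days to the end of May leaves 94.
Jun has 30 days (64 left).
Jul has 31 days (33 left).
Aug has 31 days (2 left).
2 days into Sep → Sep 2, 1979.

Sep 2, 1979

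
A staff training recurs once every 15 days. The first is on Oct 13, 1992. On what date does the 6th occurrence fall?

Dec 27, 1992

The 6th occurrence is 5 intervals after the first: 5 × 15 = 75 days after Oct 13, 1992.
Oct has 31 days — 18 days to the end of Oct leaves 57.
Nov has 30 days (27 left).
27 days into Dec → Dec 27, 1992.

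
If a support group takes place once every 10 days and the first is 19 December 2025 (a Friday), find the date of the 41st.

The 41st occurrence is 40 intervals after the first: 40 × 10 = 400 days after 19 December 2025.
December has 31 days — 12 days to the end of December leaves 388.
January has 31 days (357 left).
February has 28 days (329 left).
March has 31 days (298 left).
April has 30 days (268 left).
May has 31 days (237 left).
June has 30 days (207 left).
July has 31 days (176 left).
August has 31 days (145 left).
September has 30 days (115 left).
October has 31 days (84 left).
November has 30 days (54 left).
December has 31 days (23 left).
23 days into January → 23 January 2027.

23 January 2027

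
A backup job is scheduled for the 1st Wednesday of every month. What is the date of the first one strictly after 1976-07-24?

1976-08-04

July 1976 starts on a Thursday, so its 1st Wednesday is 1976-07-07 (6 days in).
That is not after 1976-07-24, so look at August 1976.
August 1976 starts on a Sunday, so its 1st Wednesday is 1976-08-04 (3 days in).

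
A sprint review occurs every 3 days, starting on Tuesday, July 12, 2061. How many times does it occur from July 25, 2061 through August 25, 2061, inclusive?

10

Occurrences land 3·i days after July 12, 2061 for i = 0, 1, 2, …
July 25, 2061 is 13 days after the start; 13 ÷ 3 = 4 remainder 1; since the remainder is 1, round up to i = 5. First occurrence in the window: #6 on July 27, 2061 (5×3 = 15 days in).
August 25, 2061 is 44 days after the start; 44 ÷ 3 = 14 remainder 2. Last occurrence in the window: #15 on August 23, 2061.
Occurrences #6 through #15: 10 in total.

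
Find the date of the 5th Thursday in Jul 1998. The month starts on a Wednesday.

Jul 30, 1998

Jul 1998 begins on a Wednesday, so the first Thursday is Jul 2 (1 day later).
The 5th Thursday is 4 weeks later: 2 + 28 = 30.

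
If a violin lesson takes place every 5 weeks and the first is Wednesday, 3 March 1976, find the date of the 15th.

6 July 1977

The 15th occurrence is 14 intervals after the first: 14 × 35 = 490 days after 3 March 1976.
March has 31 days — 28 days to the end of March leaves 462.
From end of March to end of 1976 is 275 days (187 left).
January has 31 days (156 left).
February has 28 days (128 left).
March has 31 days (97 left).
April has 30 days (67 left).
May has 31 days (36 left).
June has 30 days (6 left).
6 days into July → 6 July 1977.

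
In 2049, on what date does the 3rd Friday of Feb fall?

Feb 19, 2049

The first Friday of Feb 2049 is Feb 5.
The 3rd Friday is 2 weeks later: 5 + 14 = 19.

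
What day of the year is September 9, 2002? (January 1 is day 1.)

Days in months before September: 31 + 28 + 31 + 30 + 31 + 30 + 31 + 31 = 243.
Plus 9 days into September → day 252.

252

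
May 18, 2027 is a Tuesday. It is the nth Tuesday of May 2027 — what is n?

3rd

Day 18 falls in week ⌈18/7⌉ of the month.
Days 1–7 hold the 1st Tuesday, 8–14 the 2nd, 15–21 the 3rd, 22–28 the 4th, 29–31 the 5th.
18 is in the range for the 3rd.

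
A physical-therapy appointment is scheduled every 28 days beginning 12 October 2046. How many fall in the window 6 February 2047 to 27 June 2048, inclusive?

Occurrences land 28·i days after 12 October 2046 for i = 0, 1, 2, …
6 February 2047 is 117 days after the start; 117 ÷ 28 = 4 remainder 5; since the remainder is 5, round up to i = 5. First occurrence in the window: #6 on 1 March 2047 (5×28 = 140 days in).
27 June 2048 is 624 days after the start; 624 ÷ 28 = 22 remainder 8. Last occurrence in the window: #23 on 19 June 2048.
Occurrences #6 through #23: 18 in total.

18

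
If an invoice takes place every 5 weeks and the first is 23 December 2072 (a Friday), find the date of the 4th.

7 April 2073

The 4th occurrence is 3 intervals after the first: 3 × 35 = 105 days after 23 December 2072.
December has 31 days — 8 days to the end of December leaves 97.
January has 31 days (66 left).
February has 28 days (38 left).
March has 31 days (7 left).
7 days into April → 7 April 2073.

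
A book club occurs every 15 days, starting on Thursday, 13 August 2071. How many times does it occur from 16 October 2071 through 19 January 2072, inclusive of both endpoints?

6

Occurrences land 15·i days after 13 August 2071 for i = 0, 1, 2, …
16 October 2071 is 64 days after the start; 64 ÷ 15 = 4 remainder 4; since the remainder is 4, round up to i = 5. First occurrence in the window: #6 on 27 October 2071 (5×15 = 75 days in).
19 January 2072 is 159 days after the start; 159 ÷ 15 = 10 remainder 9. Last occurrence in the window: #11 on 10 January 2072.
Occurrences #6 through #11: 6 in total.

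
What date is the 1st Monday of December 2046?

December 2046 begins on a Saturday, so the first Monday is December 3 (2 days later).

3 December 2046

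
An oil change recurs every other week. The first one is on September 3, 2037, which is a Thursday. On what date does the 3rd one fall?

October 1, 2037

The 3rd occurrence is 2 intervals after the first: 2 × 14 = 28 days after September 3, 2037.
September has 30 days — 27 days to the end of September leaves 1.
1 day into October → October 1, 2037.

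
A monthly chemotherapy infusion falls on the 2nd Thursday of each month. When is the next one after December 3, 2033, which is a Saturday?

December 2033 starts on a Thursday; its first Thursday is the 1st, so the 2nd Thursday is the 8th — December 8, 2033.
December 8, 2033 is after December 3, 2033, so that is the next one.

December 8, 2033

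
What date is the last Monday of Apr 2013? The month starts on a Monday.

Apr 29, 2013

Apr 2013 begins on a Monday, so the first Monday is Apr 1.
Apr 2013 has 30 days. Adding weeks: 1, 8, 15, 22, 29 — the last one ≤ 30 is the 29th.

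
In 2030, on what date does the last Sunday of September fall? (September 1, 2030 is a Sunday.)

2030-09-29

September 2030 begins on a Sunday, so the first Sunday is September 1.
September 2030 has 30 days. Adding weeks: 1, 8, 15, 22, 29 — the last one ≤ 30 is the 29th.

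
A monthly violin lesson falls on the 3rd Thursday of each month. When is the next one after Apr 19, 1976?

Apr 1976 starts on a Thursday; its first Thursday is the 1st, so the 3rd Thursday is the 15th — Apr 15, 1976.
That is not after Apr 19, 1976, so look at May 1976.
May 1976 starts on a Saturday; its first Thursday is the 6th, so the 3rd Thursday is the 20th — May 20, 1976.

May 20, 1976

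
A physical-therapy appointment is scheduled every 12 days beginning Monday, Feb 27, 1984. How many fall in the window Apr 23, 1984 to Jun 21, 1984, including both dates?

5

Occurrences land 12·i days after Feb 27, 1984 for i = 0, 1, 2, …
Apr 23, 1984 is 56 days after the start; 56 ÷ 12 = 4 remainder 8; since the remainder is 8, round up to i = 5. First occurrence in the window: #6 on Apr 27, 1984 (5×12 = 60 days in).
Jun 21, 1984 is 115 days after the start; 115 ÷ 12 = 9 remainder 7. Last occurrence in the window: #10 on Jun 14, 1984.
Occurrences #6 through #10: 5 in total.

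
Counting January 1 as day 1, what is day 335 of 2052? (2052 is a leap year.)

Nov 30, 2052

Jan has 31 days (335 − 31 = 304 remain).
Feb has 29 days (304 − 29 = 275 remain).
Mar has 31 days (275 − 31 = 244 remain).
Apr has 30 days (244 − 30 = 214 remain).
May has 31 days (214 − 31 = 183 remain).
Jun has 30 days (183 − 30 = 153 remain).
Jul has 31 days (153 − 31 = 122 remain).
Aug has 31 days (122 − 31 = 91 remain).
Sep has 30 days (91 − 30 = 61 remain).
Oct has 31 days (61 − 31 = 30 remain).
30 into Nov → Nov 30.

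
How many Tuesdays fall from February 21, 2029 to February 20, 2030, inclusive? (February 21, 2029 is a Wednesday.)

52

February 21, 2029 is a Wednesday; the first Tuesday on or after it is February 27, 2029 (6 days later).
From February 27, 2029 to February 20, 2030: 307 + 51 = 358 days (rest of 2029, to February 20, 2030 in 2030).
358 ÷ 7 = 51 full weeks with remainder 1, so 51 more Tuesdays after the first → 52.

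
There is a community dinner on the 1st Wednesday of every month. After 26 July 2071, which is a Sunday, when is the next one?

5 August 2071

July 2071 starts on a Wednesday, so its 1st Wednesday is 1 July 2071.
That is not after 26 July 2071, so look at August 2071.
August 2071 starts on a Saturday, so its 1st Wednesday is 5 August 2071 (4 days in).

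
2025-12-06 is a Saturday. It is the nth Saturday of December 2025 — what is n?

Day 6 falls in week ⌈6/7⌉ of the month.
Days 1–7 hold the 1st Saturday, 8–14 the 2nd, 15–21 the 3rd, 22–28 the 4th, 29–31 the 5th.
6 is in the range for the 1st.

1st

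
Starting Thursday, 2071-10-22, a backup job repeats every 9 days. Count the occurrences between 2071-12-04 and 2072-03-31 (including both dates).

Occurrences land 9·i days after 2071-10-22 for i = 0, 1, 2, …
2071-12-04 is 43 days after the start; 43 ÷ 9 = 4 remainder 7; since the remainder is 7, round up to i = 5. First occurrence in the window: #6 on 2071-12-06 (5×9 = 45 days in).
2072-03-31 is 161 days after the start; 161 ÷ 9 = 17 remainder 8. Last occurrence in the window: #18 on 2072-03-23.
Occurrences #6 through #18: 13 in total.

13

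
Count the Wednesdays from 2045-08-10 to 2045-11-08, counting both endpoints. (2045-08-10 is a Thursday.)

2045-08-10 is a Thursday; the first Wednesday on or after it is 2045-08-16 (6 days later).
From 2045-08-16 to 2045-11-08: 15 + 30 + 31 + 8 = 84 days (rest of August, September, October, November).
84 ÷ 7 = 12 full weeks with remainder 0, so 12 more Wednesdays after the first → 13.

13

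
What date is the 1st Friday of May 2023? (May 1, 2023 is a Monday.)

5 May 2023

May 2023 begins on a Monday, so the first Friday is May 5 (4 days later).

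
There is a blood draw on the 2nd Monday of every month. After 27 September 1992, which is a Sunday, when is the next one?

September 1992 starts on a Tuesday; its first Monday is the 7th, so the 2nd Monday is the 14th — 14 September 1992.
That is not after 27 September 1992, so look at October 1992.
October 1992 starts on a Thursday; its first Monday is the 5th, so the 2nd Monday is the 12th — 12 October 1992.

12 October 1992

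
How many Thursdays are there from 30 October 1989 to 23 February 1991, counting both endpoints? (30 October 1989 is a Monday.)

30 October 1989 is a Monday; the first Thursday on or after it is 2 November 1989 (3 days later).
From 2 November 1989 to 23 February 1991: 59 + 365 + 54 = 478 days (rest of 1989, 1990, to 23 February 1991 in 1991).
478 ÷ 7 = 68 full weeks with remainder 2, so 68 more Thursdays after the first → 69.

69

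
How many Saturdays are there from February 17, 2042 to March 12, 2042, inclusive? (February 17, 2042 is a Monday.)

February 17, 2042 is a Monday; the first Saturday on or after it is February 22, 2042 (5 days later).
From February 22, 2042 to March 12, 2042: 6 + 12 = 18 days (rest of February, March).
18 ÷ 7 = 2 full weeks with remainder 4, so 2 more Saturdays after the first → 3.

3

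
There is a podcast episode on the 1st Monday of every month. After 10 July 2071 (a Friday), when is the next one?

3 August 2071

July 2071 starts on a Wednesday, so its 1st Monday is 6 July 2071 (5 days in).
That is not after 10 July 2071, so look at August 2071.
August 2071 starts on a Saturday, so its 1st Monday is 3 August 2071 (2 days in).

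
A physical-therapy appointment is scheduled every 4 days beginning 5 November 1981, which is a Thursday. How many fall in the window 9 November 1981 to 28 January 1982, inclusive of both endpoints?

Occurrences land 4·i days after 5 November 1981 for i = 0, 1, 2, …
9 November 1981 is 4 days after the start; 4 ÷ 4 = 1 remainder 0. First occurrence in the window: #2 on 9 November 1981 (1×4 = 4 days in).
28 January 1982 is 84 days after the start; 84 ÷ 4 = 21 remainder 0. Last occurrence in the window: #22 on 28 January 1982.
Occurrences #2 through #22: 21 in total.

21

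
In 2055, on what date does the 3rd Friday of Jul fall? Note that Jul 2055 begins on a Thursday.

Jul 2055 begins on a Thursday, so the first Friday is Jul 2 (1 day later).
The 3rd Friday is 2 weeks later: 2 + 14 = 16.

Jul 16, 2055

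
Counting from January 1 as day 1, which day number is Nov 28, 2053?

Days in months before Nov: 31 + 28 + 31 + 30 + 31 + 30 + 31 + 31 + 30 + 31 = 304.
Plus 28 days into Nov → day 332.

332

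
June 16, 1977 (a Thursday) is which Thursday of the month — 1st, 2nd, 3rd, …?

Day 16 falls in week ⌈16/7⌉ of the month.
Days 1–7 hold the 1st Thursday, 8–14 the 2nd, 15–21 the 3rd, 22–28 the 4th, 29–31 the 5th.
16 is in the range for the 3rd.

3rd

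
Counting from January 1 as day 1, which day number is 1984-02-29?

Days in months before February: 31 = 31.
Plus 29 days into February → day 60.

60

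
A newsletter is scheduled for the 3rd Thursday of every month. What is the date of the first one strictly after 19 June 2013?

20 June 2013

June 2013 starts on a Saturday; its first Thursday is the 6th, so the 3rd Thursday is the 20th — 20 June 2013.
20 June 2013 is after 19 June 2013, so that is the next one.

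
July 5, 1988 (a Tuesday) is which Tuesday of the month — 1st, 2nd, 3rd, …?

1st

Day 5 falls in week ⌈5/7⌉ of the month.
Days 1–7 hold the 1st Tuesday, 8–14 the 2nd, 15–21 the 3rd, 22–28 the 4th, 29–31 the 5th.
5 is in the range for the 1st.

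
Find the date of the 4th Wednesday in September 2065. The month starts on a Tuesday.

September 2065 begins on a Tuesday, so the first Wednesday is September 2 (1 day later).
The 4th Wednesday is 3 weeks later: 2 + 21 = 23.

September 23, 2065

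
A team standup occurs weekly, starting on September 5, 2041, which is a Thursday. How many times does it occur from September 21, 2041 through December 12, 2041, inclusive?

Occurrences land 7·i days after September 5, 2041 for i = 0, 1, 2, …
September 21, 2041 is 16 days after the start; 16 ÷ 7 = 2 remainder 2; since the remainder is 2, round up to i = 3. First occurrence in the window: #4 on September 26, 2041 (3×7 = 21 days in).
December 12, 2041 is 98 days after the start; 98 ÷ 7 = 14 remainder 0. Last occurrence in the window: #15 on December 12, 2041.
Occurrences #4 through #15: 12 in total.

12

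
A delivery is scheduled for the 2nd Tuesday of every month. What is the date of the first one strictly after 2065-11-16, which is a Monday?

November 2065 starts on a Sunday; its first Tuesday is the 3rd, so the 2nd Tuesday is the 10th — 2065-11-10.
That is not after 2065-11-16, so look at December 2065.
December 2065 starts on a Tuesday; its first Tuesday is the 1st, so the 2nd Tuesday is the 8th — 2065-12-08.

2065-12-08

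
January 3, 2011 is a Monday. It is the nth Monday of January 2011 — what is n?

1st

Day 3 falls in week ⌈3/7⌉ of the month.
Days 1–7 hold the 1st Monday, 8–14 the 2nd, 15–21 the 3rd, 22–28 the 4th, 29–31 the 5th.
3 is in the range for the 1st.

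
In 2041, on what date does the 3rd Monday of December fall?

The first Monday of December 2041 is December 2.
The 3rd Monday is 2 weeks later: 2 + 14 = 16.

2041-12-16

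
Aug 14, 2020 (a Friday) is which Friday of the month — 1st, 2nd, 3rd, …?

2nd

Day 14 falls in week ⌈14/7⌉ of the month.
Days 1–7 hold the 1st Friday, 8–14 the 2nd, 15–21 the 3rd, 22–28 the 4th, 29–31 the 5th.
14 is in the range for the 2nd.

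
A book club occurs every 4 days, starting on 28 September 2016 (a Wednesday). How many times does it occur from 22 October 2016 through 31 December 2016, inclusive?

18

Occurrences land 4·i days after 28 September 2016 for i = 0, 1, 2, …
22 October 2016 is 24 days after the start; 24 ÷ 4 = 6 remainder 0. First occurrence in the window: #7 on 22 October 2016 (6×4 = 24 days in).
31 December 2016 is 94 days after the start; 94 ÷ 4 = 23 remainder 2. Last occurrence in the window: #24 on 29 December 2016.
Occurrences #7 through #24: 18 in total.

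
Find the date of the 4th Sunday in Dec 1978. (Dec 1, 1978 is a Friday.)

Dec 24, 1978

Dec 1978 begins on a Friday, so the first Sunday is Dec 3 (2 days later).
The 4th Sunday is 3 weeks later: 3 + 21 = 24.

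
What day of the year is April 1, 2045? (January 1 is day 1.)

Days in months before April: 31 + 28 + 31 = 90.
Plus 1 day into April → day 91.

91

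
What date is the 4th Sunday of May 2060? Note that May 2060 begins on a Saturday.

May 23, 2060

May 2060 begins on a Saturday, so the first Sunday is May 2 (1 day later).
The 4th Sunday is 3 weeks later: 2 + 21 = 23.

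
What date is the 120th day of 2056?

Jan has 31 days (120 − 31 = 89 remain).
Feb has 29 days (89 − 29 = 60 remain).
Mar has 31 days (60 − 31 = 29 remain).
29 into Apr → Apr 29.

Apr 29, 2056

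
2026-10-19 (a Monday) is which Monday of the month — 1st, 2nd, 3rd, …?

3rd

Day 19 falls in week ⌈19/7⌉ of the month.
Days 1–7 hold the 1st Monday, 8–14 the 2nd, 15–21 the 3rd, 22–28 the 4th, 29–31 the 5th.
19 is in the range for the 3rd.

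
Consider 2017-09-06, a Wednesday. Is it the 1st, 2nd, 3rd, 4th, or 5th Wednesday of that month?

Day 6 falls in week ⌈6/7⌉ of the month.
Days 1–7 hold the 1st Wednesday, 8–14 the 2nd, 15–21 the 3rd, 22–28 the 4th, 29–31 the 5th.
6 is in the range for the 1st.

1st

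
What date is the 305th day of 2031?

January has 31 days (305 − 31 = 274 remain).
February has 28 days (274 − 28 = 246 remain).
March has 31 days (246 − 31 = 215 remain).
April has 30 days (215 − 30 = 185 remain).
May has 31 days (185 − 31 = 154 remain).
June has 30 days (154 − 30 = 124 remain).
July has 31 days (124 − 31 = 93 remain).
August has 31 days (93 − 31 = 62 remain).
September has 30 days (62 − 30 = 32 remain).
October has 31 days (32 − 31 = 1 remain).
1 into November → November 1.

2031-11-01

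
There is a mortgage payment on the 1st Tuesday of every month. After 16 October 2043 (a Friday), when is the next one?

October 2043 starts on a Thursday, so its 1st Tuesday is 6 October 2043 (5 days in).
That is not after 16 October 2043, so look at November 2043.
November 2043 starts on a Sunday, so its 1st Tuesday is 3 November 2043 (2 days in).

3 November 2043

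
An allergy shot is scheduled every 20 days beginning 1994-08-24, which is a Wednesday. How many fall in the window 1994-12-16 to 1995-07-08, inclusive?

10

Occurrences land 20·i days after 1994-08-24 for i = 0, 1, 2, …
1994-12-16 is 114 days after the start; 114 ÷ 20 = 5 remainder 14; since the remainder is 14, round up to i = 6. First occurrence in the window: #7 on 1994-12-22 (6×20 = 120 days in).
1995-07-08 is 318 days after the start; 318 ÷ 20 = 15 remainder 18. Last occurrence in the window: #16 on 1995-06-20.
Occurrences #7 through #16: 10 in total.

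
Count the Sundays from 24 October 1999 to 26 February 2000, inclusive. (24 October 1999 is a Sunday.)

18

24 October 1999 is a Sunday; the first Sunday on or after it is 24 October 1999.
From 24 October 1999 to 26 February 2000: 7 + 30 + 31 + 31 + 26 = 125 days (rest of October, November, December, January, February).
125 ÷ 7 = 17 full weeks with remainder 6, so 17 more Sundays after the first → 18.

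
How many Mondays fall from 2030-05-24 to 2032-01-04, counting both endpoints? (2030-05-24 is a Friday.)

84

2030-05-24 is a Friday; the first Monday on or after it is 2030-05-27 (3 days later).
From 2030-05-27 to 2032-01-04: 218 + 365 + 4 = 587 days (rest of 2030, 2031, to 2032-01-04 in 2032).
587 ÷ 7 = 83 full weeks with remainder 6, so 83 more Mondays after the first → 84.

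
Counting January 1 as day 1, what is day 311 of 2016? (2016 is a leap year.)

2016-11-06

January has 31 days (311 − 31 = 280 remain).
February has 29 days (280 − 29 = 251 remain).
March has 31 days (251 − 31 = 220 remain).
April has 30 days (220 − 30 = 190 remain).
May has 31 days (190 − 31 = 159 remain).
June has 30 days (159 − 30 = 129 remain).
July has 31 days (129 − 31 = 98 remain).
August has 31 days (98 − 31 = 67 remain).
September has 30 days (67 − 30 = 37 remain).
October has 31 days (37 − 31 = 6 remain).
6 into November → November 6.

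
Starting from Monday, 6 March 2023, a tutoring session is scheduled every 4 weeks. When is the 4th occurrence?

29 May 2023

The 4th occurrence is 3 intervals after the first: 3 × 28 = 84 days after 6 March 2023.
March has 31 days — 25 days to the end of March leaves 59.
April has 30 days (29 left).
29 days into May → 29 May 2023.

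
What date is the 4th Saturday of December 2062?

December 2062 begins on a Friday, so the first Saturday is December 2 (1 day later).
The 4th Saturday is 3 weeks later: 2 + 21 = 23.

December 23, 2062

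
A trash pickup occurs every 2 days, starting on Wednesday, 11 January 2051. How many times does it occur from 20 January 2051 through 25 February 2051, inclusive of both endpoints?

18

Occurrences land 2·i days after 11 January 2051 for i = 0, 1, 2, …
20 January 2051 is 9 days after the start; 9 ÷ 2 = 4 remainder 1; since the remainder is 1, round up to i = 5. First occurrence in the window: #6 on 21 January 2051 (5×2 = 10 days in).
25 February 2051 is 45 days after the start; 45 ÷ 2 = 22 remainder 1. Last occurrence in the window: #23 on 24 February 2051.
Occurrences #6 through #23: 18 in total.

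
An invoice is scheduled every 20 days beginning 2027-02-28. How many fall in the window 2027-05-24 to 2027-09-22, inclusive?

Occurrences land 20·i days after 2027-02-28 for i = 0, 1, 2, …
2027-05-24 is 85 days after the start; 85 ÷ 20 = 4 remainder 5; since the remainder is 5, round up to i = 5. First occurrence in the window: #6 on 2027-06-08 (5×20 = 100 days in).
2027-09-22 is 206 days after the start; 206 ÷ 20 = 10 remainder 6. Last occurrence in the window: #11 on 2027-09-16.
Occurrences #6 through #11: 6 in total.

6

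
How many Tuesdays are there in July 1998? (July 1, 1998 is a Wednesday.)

July 1, 1998 is a Wednesday; the first Tuesday on or after it is July 7, 1998 (6 days later).
From July 7, 1998 to July 31, 1998 is 31 − 7 = 24 days.
24 ÷ 7 = 3 full weeks with remainder 3, so 3 more Tuesdays after the first → 4.

4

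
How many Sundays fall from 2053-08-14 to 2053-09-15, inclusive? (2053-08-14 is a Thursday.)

5

2053-08-14 is a Thursday; the first Sunday on or after it is 2053-08-17 (3 days later).
From 2053-08-17 to 2053-09-15: 14 + 15 = 29 days (rest of August, September).
29 ÷ 7 = 4 full weeks with remainder 1, so 4 more Sundays after the first → 5.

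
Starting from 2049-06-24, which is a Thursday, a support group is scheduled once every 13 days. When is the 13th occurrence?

2049-11-27

The 13th occurrence is 12 intervals after the first: 12 × 13 = 156 days after 2049-06-24.
June has 30 days — 6 days to the end of June leaves 150.
July has 31 days (119 left).
August has 31 days (88 left).
September has 30 days (58 left).
October has 31 days (27 left).
27 days into November → 2049-11-27.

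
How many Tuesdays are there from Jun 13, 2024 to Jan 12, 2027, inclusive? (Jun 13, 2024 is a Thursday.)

Jun 13, 2024 is a Thursday; the first Tuesday on or after it is Jun 18, 2024 (5 days later).
From Jun 18, 2024 to Jan 12, 2027: 196 + 365 + 365 + 12 = 938 days (rest of 2024, 2025, 2026, to Jan 12, 2027 in 2027).
938 ÷ 7 = 134 full weeks with remainder 0, so 134 more Tuesdays after the first → 135.

135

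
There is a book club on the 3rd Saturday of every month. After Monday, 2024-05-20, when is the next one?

May 2024 starts on a Wednesday; its first Saturday is the 4th, so the 3rd Saturday is the 18th — 2024-05-18.
That is not after 2024-05-20, so look at June 2024.
June 2024 starts on a Saturday; its first Saturday is the 1st, so the 3rd Saturday is the 15th — 2024-06-15.

2024-06-15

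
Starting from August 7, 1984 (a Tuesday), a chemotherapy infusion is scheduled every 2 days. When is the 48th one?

November 9, 1984

The 48th occurrence is 47 intervals after the first: 47 × 2 = 94 days after August 7, 1984.
August has 31 days — 24 days to the end of August leaves 70.
September has 30 days (40 left).
October has 31 days (9 left).
9 days into November → November 9, 1984.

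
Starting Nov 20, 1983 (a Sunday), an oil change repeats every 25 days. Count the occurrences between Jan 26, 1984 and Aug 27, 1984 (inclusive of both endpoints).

Occurrences land 25·i days after Nov 20, 1983 for i = 0, 1, 2, …
Jan 26, 1984 is 67 days after the start; 67 ÷ 25 = 2 remainder 17; since the remainder is 17, round up to i = 3. First occurrence in the window: #4 on Feb 3, 1984 (3×25 = 75 days in).
Aug 27, 1984 is 281 days after the start; 281 ÷ 25 = 11 remainder 6. Last occurrence in the window: #12 on Aug 21, 1984.
Occurrences #4 through #12: 9 in total.

9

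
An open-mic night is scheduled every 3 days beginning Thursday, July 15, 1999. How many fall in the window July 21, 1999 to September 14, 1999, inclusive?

19

Occurrences land 3·i days after July 15, 1999 for i = 0, 1, 2, …
July 21, 1999 is 6 days after the start; 6 ÷ 3 = 2 remainder 0. First occurrence in the window: #3 on July 21, 1999 (2×3 = 6 days in).
September 14, 1999 is 61 days after the start; 61 ÷ 3 = 20 remainder 1. Last occurrence in the window: #21 on September 13, 1999.
Occurrences #3 through #21: 19 in total.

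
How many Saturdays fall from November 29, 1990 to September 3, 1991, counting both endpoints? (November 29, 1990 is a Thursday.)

40

November 29, 1990 is a Thursday; the first Saturday on or after it is December 1, 1990 (2 days later).
From December 1, 1990 to September 3, 1991: 30 + 31 + 28 + 31 + 30 + 31 + 30 + 31 + 31 + 3 = 276 days (rest of December, January, February, March, April, May, June, July, August, September).
276 ÷ 7 = 39 full weeks with remainder 3, so 39 more Saturdays after the first → 40.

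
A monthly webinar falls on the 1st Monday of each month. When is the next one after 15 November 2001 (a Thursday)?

3 December 2001

November 2001 starts on a Thursday, so its 1st Monday is 5 November 2001 (4 days in).
That is not after 15 November 2001, so look at December 2001.
December 2001 starts on a Saturday, so its 1st Monday is 3 December 2001 (2 days in).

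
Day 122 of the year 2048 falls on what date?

2048-05-01

January has 31 days (122 − 31 = 91 remain).
February has 29 days (91 − 29 = 62 remain).
March has 31 days (62 − 31 = 31 remain).
April has 30 days (31 − 30 = 1 remain).
1 into May → May 1.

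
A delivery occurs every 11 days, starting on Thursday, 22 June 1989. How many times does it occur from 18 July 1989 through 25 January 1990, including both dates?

17

Occurrences land 11·i days after 22 June 1989 for i = 0, 1, 2, …
18 July 1989 is 26 days after the start; 26 ÷ 11 = 2 remainder 4; since the remainder is 4, round up to i = 3. First occurrence in the window: #4 on 25 July 1989 (3×11 = 33 days in).
25 January 1990 is 217 days after the start; 217 ÷ 11 = 19 remainder 8. Last occurrence in the window: #20 on 17 January 1990.
Occurrences #4 through #20: 17 in total.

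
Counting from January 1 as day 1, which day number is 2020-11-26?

331

Days in months before November: 31 + 29 + 31 + 30 + 31 + 30 + 31 + 31 + 30 + 31 = 305.
Plus 26 days into November → day 331.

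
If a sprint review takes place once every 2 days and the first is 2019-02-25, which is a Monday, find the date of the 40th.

2019-05-14

The 40th occurrence is 39 intervals after the first: 39 × 2 = 78 days after 2019-02-25.
February has 28 days — 3 days to the end of February leaves 75.
March has 31 days (44 left).
April has 30 days (14 left).
14 days into May → 2019-05-14.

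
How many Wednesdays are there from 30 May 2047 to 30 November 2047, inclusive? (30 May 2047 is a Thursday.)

26

30 May 2047 is a Thursday; the first Wednesday on or after it is 5 June 2047 (6 days later).
From 5 June 2047 to 30 November 2047: 25 + 31 + 31 + 30 + 31 + 30 = 178 days (rest of June, July, August, September, October, November).
178 ÷ 7 = 25 full weeks with remainder 3, so 25 more Wednesdays after the first → 26.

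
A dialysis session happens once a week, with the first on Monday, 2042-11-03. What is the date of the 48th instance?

2043-09-28

The 48th occurrence is 47 intervals after the first: 47 × 7 = 329 days after 2042-11-03.
November has 30 days — 27 days to the end of November leaves 302.
December has 31 days (271 left).
January has 31 days (240 left).
February has 28 days (212 left).
March has 31 days (181 left).
April has 30 days (151 left).
May has 31 days (120 left).
June has 30 days (90 left).
July has 31 days (59 left).
August has 31 days (28 left).
28 days into September → 2043-09-28.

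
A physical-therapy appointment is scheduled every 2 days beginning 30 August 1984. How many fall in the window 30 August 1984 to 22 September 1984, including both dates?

12

Occurrences land 2·i days after 30 August 1984 for i = 0, 1, 2, …
The window opens on the start date, so the first occurrence inside is #1 on 30 August 1984.
22 September 1984 is 23 days after the start; 23 ÷ 2 = 11 remainder 1. Last occurrence in the window: #12 on 21 September 1984.
Occurrences #1 through #12: 12 in total.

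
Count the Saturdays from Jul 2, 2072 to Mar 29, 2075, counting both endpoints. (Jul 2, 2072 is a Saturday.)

Jul 2, 2072 is a Saturday; the first Saturday on or after it is Jul 2, 2072.
From Jul 2, 2072 to Mar 29, 2075: 182 + 365 + 365 + 88 = 1000 days (rest of 2072, 2073, 2074, to Mar 29, 2075 in 2075).
1000 ÷ 7 = 142 full weeks with remainder 6, so 142 more Saturdays after the first → 143.

143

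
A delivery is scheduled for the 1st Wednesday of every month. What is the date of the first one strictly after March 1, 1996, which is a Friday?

March 6, 1996

March 1996 starts on a Friday, so its 1st Wednesday is March 6, 1996 (5 days in).
March 6, 1996 is after March 1, 1996, so that is the next one.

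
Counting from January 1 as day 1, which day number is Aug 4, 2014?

Days in months before Aug: 31 + 28 + 31 + 30 + 31 + 30 + 31 = 212.
Plus 4 days into Aug → day 216.

216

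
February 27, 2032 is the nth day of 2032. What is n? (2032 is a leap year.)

Days in months before February: 31 = 31.
Plus 27 days into February → day 58.

58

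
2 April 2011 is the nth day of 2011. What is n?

92

Days in months before April: 31 + 28 + 31 = 90.
Plus 2 days into April → day 92.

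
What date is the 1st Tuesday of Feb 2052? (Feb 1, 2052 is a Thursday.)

Feb 2052 begins on a Thursday, so the first Tuesday is Feb 6 (5 days later).

Feb 6, 2052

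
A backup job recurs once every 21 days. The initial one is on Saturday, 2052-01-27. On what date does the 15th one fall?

2052-11-16

The 15th occurrence is 14 intervals after the first: 14 × 21 = 294 days after 2052-01-27.
January has 31 days — 4 days to the end of January leaves 290.
February has 29 days (261 left).
March has 31 days (230 left).
April has 30 days (200 left).
May has 31 days (169 left).
June has 30 days (139 left).
July has 31 days (108 left).
August has 31 days (77 left).
September has 30 days (47 left).
October has 31 days (16 left).
16 days into November → 2052-11-16.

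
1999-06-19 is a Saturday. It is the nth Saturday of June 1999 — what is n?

3rd

Day 19 falls in week ⌈19/7⌉ of the month.
Days 1–7 hold the 1st Saturday, 8–14 the 2nd, 15–21 the 3rd, 22–28 the 4th, 29–31 the 5th.
19 is in the range for the 3rd.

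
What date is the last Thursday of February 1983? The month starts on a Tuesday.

February 1983 begins on a Tuesday, so the first Thursday is February 3 (2 days later).
February 1983 has 28 days. Adding weeks: 3, 10, 17, 24 — the last one ≤ 28 is the 24th.

February 24, 1983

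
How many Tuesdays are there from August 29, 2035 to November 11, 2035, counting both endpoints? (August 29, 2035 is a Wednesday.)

August 29, 2035 is a Wednesday; the first Tuesday on or after it is September 4, 2035 (6 days later).
From September 4, 2035 to November 11, 2035: 26 + 31 + 11 = 68 days (rest of September, October, November).
68 ÷ 7 = 9 full weeks with remainder 5, so 9 more Tuesdays after the first → 10.

10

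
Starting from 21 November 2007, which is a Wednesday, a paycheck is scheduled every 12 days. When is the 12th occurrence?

1 April 2008

The 12th occurrence is 11 intervals after the first: 11 × 12 = 132 days after 21 November 2007.
November has 30 days — 9 days to the end of November leaves 123.
December has 31 days (92 left).
January has 31 days (61 left).
February has 29 days (32 left).
March has 31 days (1 left).
1 day into April → 1 April 2008.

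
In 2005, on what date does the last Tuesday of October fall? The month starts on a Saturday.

25 October 2005

October 2005 begins on a Saturday, so the first Tuesday is October 4 (3 days later).
October 2005 has 31 days. Adding weeks: 4, 11, 18, 25 — the last one ≤ 31 is the 25th.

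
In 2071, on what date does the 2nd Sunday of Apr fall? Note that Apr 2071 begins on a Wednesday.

Apr 2071 begins on a Wednesday, so the first Sunday is Apr 5 (4 days later).
The 2nd Sunday is 1 weeks later: 5 + 7 = 12.

Apr 12, 2071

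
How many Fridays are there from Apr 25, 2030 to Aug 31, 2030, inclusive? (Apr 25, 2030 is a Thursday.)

19

Apr 25, 2030 is a Thursday; the first Friday on or after it is Apr 26, 2030 (1 day later).
From Apr 26, 2030 to Aug 31, 2030: 4 + 31 + 30 + 31 + 31 = 127 days (rest of Apr, May, Jun, Jul, Aug).
127 ÷ 7 = 18 full weeks with remainder 1, so 18 more Fridays after the first → 19.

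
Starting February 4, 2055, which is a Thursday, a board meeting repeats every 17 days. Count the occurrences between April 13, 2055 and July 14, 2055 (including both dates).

Occurrences land 17·i days after February 4, 2055 for i = 0, 1, 2, …
April 13, 2055 is 68 days after the start; 68 ÷ 17 = 4 remainder 0. First occurrence in the window: #5 on April 13, 2055 (4×17 = 68 days in).
July 14, 2055 is 160 days after the start; 160 ÷ 17 = 9 remainder 7. Last occurrence in the window: #10 on July 7, 2055.
Occurrences #5 through #10: 6 in total.

6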